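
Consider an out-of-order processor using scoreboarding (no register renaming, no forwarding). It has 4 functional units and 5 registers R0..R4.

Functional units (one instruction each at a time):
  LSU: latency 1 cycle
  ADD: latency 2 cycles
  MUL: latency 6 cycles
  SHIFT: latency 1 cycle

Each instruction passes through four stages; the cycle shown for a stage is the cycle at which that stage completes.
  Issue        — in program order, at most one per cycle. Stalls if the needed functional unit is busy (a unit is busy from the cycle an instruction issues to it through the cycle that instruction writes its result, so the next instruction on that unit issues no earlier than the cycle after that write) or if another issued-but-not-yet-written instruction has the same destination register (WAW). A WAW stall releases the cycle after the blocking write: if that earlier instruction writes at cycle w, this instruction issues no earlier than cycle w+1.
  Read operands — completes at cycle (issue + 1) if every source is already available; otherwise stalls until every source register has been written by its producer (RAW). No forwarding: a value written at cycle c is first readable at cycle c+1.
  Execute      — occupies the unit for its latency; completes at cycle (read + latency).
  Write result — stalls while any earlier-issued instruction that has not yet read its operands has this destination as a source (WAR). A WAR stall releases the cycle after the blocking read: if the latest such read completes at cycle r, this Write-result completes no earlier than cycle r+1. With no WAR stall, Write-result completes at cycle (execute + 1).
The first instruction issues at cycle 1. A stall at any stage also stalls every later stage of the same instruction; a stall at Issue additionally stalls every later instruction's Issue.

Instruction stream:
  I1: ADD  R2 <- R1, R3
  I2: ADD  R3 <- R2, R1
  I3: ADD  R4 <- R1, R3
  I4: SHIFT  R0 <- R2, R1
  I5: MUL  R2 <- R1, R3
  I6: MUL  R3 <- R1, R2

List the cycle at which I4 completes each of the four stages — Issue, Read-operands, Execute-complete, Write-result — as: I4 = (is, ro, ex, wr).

1) issue 1, read 2, done 4, write 5
2) issue 6, read 7, done 9, write 10  <struct: ADD busy until I1 writes@5>
3) issue 11, read 12, done 14, write 15  <struct: ADD busy until I2 writes@10>
4) issue 12, read 13, done 14, write 15
5) issue 13, read 14, done 20, write 21
6) issue 22, read 23, done 29, write 30  <struct: MUL busy until I5 writes@21>

I4 = (12, 13, 14, 15)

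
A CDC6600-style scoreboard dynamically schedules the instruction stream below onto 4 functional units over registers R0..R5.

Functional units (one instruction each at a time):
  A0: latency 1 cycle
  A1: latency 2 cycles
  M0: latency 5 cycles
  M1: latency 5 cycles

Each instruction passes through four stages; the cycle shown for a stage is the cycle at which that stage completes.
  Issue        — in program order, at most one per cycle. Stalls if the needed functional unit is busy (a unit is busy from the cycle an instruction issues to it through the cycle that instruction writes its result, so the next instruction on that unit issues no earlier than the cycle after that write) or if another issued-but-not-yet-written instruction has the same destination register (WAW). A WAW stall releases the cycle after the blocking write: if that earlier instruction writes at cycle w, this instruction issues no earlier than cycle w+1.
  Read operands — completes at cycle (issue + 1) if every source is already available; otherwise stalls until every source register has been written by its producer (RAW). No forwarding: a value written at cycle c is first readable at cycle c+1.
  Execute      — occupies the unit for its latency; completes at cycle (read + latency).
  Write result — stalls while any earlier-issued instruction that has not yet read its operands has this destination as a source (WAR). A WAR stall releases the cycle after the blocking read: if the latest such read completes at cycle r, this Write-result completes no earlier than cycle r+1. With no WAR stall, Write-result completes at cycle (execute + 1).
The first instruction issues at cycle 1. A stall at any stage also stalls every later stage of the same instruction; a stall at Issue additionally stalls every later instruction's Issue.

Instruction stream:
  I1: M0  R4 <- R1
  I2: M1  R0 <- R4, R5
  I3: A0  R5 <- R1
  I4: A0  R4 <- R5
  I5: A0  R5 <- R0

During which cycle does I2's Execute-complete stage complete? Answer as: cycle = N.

cycle = 14

cycle 1: I1 dispatched to M0
cycle 2: I1 operands ready, I2 dispatched to M1
cycle 3: I3 dispatched to A0
cycle 4: I3 operands ready
cycle 5: I3 complete
cycle 7: I1 complete
cycle 8: R4←I1
cycle 9: I2 operands ready
cycle 10: R5←I3
cycle 11: I4 dispatched to A0
cycle 12: I4 operands ready
cycle 13: I4 complete
cycle 14: I2 complete, R4←I4
cycle 15: R0←I2, I5 dispatched to A0
cycle 16: I5 operands ready
cycle 17: I5 complete
cycle 18: R5←I5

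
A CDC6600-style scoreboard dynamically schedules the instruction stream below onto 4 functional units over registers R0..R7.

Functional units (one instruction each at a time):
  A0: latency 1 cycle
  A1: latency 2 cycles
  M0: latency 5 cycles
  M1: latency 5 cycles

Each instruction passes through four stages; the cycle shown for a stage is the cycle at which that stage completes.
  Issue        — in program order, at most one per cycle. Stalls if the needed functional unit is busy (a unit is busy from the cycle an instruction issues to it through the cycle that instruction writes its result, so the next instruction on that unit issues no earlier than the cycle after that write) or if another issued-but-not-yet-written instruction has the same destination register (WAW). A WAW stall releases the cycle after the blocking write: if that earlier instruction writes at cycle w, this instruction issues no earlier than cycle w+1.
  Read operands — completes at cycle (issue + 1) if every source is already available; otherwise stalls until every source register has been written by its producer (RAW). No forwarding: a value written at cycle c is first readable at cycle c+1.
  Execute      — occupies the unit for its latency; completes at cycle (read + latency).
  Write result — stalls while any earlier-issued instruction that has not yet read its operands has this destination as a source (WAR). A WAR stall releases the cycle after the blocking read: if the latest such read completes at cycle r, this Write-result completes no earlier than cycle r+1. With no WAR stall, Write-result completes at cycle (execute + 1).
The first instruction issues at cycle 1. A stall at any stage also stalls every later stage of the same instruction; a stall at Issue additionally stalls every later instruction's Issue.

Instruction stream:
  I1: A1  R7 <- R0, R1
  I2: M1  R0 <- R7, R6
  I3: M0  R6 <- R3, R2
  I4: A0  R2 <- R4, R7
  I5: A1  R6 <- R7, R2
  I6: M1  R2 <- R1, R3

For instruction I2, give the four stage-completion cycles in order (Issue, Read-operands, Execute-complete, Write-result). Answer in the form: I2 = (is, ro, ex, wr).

I2 = (2, 6, 11, 12)

I1  is:1  ro:2  ex:4  wr:5
I2  is:2  ro:6  ex:11  wr:12  — RAW R7: wait I1 write@5
I3  is:3  ro:4  ex:9  wr:10
I4  is:4  ro:6  ex:7  wr:8  — RAW R7: wait I1 write@5
I5  is:11  ro:12  ex:14  wr:15  — WAW R6: wait I3 write@10
I6  is:13  ro:14  ex:19  wr:20  — struct: M1 busy until I2 writes@12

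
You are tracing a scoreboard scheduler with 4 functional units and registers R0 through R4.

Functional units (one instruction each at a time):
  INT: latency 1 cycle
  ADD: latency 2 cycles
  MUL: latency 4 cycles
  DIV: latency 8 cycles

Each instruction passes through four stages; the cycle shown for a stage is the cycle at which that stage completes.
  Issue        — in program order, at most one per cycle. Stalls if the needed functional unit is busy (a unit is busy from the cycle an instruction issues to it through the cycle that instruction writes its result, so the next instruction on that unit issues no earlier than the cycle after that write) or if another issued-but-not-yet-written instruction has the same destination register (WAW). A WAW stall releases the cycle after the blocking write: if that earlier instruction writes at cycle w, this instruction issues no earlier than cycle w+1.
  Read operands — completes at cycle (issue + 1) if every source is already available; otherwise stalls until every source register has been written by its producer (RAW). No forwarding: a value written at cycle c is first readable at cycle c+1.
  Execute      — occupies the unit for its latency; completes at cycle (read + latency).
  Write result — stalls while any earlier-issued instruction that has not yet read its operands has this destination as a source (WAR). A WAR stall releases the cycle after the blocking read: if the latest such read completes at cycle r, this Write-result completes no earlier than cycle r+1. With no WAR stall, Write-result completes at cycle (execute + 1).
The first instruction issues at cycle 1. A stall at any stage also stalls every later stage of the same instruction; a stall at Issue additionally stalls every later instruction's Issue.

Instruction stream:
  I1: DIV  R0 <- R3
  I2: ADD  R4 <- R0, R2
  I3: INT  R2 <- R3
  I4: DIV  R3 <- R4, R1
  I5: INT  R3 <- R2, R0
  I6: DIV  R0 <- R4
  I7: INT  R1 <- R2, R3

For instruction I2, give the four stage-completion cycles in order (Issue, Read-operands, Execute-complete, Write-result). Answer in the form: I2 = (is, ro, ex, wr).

[1] issue I1 (DIV)
[2] I1 read-ops, issue I2 (ADD)
[3] issue I3 (INT)
[4] I3 read-ops
[5] I3 finished on INT
[10] I1 finished on DIV
[11] I1→R0
[12] I2 read-ops, issue I4 (DIV)
[13] I3→R2
[14] I2 finished on ADD
[15] I2→R4
[16] I4 read-ops
[24] I4 finished on DIV
[25] I4→R3
[26] issue I5 (INT)
[27] I5 read-ops, issue I6 (DIV)
[28] I5 finished on INT, I6 read-ops
[29] I5→R3
[30] issue I7 (INT)
[31] I7 read-ops
[32] I7 finished on INT
[33] I7→R1
[36] I6 finished on DIV
[37] I6→R0

I2 = (2, 12, 14, 15)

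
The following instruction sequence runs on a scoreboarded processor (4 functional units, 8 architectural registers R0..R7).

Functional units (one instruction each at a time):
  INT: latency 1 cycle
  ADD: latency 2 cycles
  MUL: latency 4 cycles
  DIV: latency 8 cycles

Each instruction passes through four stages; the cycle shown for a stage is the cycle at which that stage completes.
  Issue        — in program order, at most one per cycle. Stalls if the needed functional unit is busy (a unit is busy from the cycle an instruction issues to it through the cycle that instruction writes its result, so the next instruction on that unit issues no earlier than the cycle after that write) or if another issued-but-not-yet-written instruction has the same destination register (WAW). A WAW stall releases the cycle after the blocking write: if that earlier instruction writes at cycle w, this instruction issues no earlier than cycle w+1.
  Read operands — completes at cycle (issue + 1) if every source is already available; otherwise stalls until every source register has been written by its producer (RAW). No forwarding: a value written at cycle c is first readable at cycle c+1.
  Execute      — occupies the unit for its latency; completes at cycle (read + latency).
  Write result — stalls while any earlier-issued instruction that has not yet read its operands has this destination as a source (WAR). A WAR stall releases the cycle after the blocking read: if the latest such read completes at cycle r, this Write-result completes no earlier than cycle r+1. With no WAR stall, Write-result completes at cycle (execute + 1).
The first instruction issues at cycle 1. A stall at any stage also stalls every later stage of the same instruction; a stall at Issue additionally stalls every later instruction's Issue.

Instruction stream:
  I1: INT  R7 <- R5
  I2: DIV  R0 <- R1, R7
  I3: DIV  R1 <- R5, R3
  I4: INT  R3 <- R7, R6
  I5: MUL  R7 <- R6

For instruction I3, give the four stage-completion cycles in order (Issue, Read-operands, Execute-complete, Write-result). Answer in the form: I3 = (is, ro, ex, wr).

I3 = (15, 16, 24, 25)

c1: I1 issues→INT
c2: I1 reads | I2 issues→DIV
c3: I1 exec-done
c4: I1 writes R7
c5: I2 reads
c13: I2 exec-done
c14: I2 writes R0
c15: I3 issues→DIV
c16: I3 reads | I4 issues→INT
c17: I4 reads | I5 issues→MUL
c18: I4 exec-done | I5 reads
c19: I4 writes R3
c22: I5 exec-done
c23: I5 writes R7
c24: I3 exec-done
c25: I3 writes R1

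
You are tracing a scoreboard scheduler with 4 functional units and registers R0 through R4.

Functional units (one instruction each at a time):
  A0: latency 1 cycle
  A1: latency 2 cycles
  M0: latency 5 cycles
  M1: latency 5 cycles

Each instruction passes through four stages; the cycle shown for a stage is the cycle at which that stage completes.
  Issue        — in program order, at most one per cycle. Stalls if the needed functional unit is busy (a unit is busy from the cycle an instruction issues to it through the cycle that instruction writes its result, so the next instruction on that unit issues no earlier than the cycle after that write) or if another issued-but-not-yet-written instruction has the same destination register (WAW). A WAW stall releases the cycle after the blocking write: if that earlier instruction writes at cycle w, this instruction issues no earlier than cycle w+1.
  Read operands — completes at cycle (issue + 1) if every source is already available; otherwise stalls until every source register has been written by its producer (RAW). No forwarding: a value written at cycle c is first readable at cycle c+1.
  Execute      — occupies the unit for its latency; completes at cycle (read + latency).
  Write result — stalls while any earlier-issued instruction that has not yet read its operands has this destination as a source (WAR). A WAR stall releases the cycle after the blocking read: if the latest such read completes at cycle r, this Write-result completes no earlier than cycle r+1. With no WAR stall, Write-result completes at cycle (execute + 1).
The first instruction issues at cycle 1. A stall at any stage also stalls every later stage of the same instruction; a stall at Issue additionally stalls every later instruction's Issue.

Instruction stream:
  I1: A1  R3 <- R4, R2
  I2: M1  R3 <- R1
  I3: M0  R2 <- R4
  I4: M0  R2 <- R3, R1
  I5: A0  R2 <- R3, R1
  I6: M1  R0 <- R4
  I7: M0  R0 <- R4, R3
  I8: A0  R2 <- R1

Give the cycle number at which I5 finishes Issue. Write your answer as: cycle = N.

cycle = 23

1) issue 1, read 2, done 4, write 5
2) issue 6, read 7, done 12, write 13  <WAW R3: wait I1 write@5>
3) issue 7, read 8, done 13, write 14
4) issue 15, read 16, done 21, write 22  <struct: M0 busy until I3 writes@14>
5) issue 23, read 24, done 25, write 26  <WAW R2: wait I4 write@22>
6) issue 24, read 25, done 30, write 31
7) issue 32, read 33, done 38, write 39  <WAW R0: wait I6 write@31>
8) issue 33, read 34, done 35, write 36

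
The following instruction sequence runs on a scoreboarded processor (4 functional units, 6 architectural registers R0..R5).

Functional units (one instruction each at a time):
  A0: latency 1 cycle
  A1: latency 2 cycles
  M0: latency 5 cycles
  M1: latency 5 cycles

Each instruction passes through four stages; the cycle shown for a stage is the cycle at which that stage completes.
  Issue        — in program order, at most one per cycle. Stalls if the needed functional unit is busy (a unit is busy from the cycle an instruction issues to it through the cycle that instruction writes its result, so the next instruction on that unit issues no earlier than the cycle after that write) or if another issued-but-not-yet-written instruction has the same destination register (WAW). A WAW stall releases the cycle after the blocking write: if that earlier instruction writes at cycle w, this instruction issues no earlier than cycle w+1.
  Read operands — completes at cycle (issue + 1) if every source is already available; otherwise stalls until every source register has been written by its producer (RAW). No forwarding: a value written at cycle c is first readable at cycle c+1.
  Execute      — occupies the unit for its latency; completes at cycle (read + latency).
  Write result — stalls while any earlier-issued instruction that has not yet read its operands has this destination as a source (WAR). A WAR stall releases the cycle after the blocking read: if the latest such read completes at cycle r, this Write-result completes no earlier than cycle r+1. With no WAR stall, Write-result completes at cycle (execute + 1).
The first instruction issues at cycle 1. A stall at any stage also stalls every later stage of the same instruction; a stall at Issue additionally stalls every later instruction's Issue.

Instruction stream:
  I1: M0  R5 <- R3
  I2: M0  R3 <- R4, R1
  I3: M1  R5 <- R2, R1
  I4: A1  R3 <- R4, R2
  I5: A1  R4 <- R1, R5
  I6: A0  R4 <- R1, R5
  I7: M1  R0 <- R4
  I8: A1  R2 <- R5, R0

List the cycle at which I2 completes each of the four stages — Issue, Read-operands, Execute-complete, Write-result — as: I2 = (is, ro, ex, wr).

c1: issue I1 (M0)
c2: I1 read-ops
c7: I1 finished on M0
c8: I1→R5
c9: issue I2 (M0)
c10: I2 read-ops · issue I3 (M1)
c11: I3 read-ops
c15: I2 finished on M0
c16: I2→R3 · I3 finished on M1
c17: I3→R5 · issue I4 (A1)
c18: I4 read-ops
c20: I4 finished on A1
c21: I4→R3
c22: issue I5 (A1)
c23: I5 read-ops
c25: I5 finished on A1
c26: I5→R4
c27: issue I6 (A0)
c28: I6 read-ops · issue I7 (M1)
c29: I6 finished on A0 · issue I8 (A1)
c30: I6→R4
c31: I7 read-ops
c36: I7 finished on M1
c37: I7→R0
c38: I8 read-ops
c40: I8 finished on A1
c41: I8→R2

I2 = (9, 10, 15, 16)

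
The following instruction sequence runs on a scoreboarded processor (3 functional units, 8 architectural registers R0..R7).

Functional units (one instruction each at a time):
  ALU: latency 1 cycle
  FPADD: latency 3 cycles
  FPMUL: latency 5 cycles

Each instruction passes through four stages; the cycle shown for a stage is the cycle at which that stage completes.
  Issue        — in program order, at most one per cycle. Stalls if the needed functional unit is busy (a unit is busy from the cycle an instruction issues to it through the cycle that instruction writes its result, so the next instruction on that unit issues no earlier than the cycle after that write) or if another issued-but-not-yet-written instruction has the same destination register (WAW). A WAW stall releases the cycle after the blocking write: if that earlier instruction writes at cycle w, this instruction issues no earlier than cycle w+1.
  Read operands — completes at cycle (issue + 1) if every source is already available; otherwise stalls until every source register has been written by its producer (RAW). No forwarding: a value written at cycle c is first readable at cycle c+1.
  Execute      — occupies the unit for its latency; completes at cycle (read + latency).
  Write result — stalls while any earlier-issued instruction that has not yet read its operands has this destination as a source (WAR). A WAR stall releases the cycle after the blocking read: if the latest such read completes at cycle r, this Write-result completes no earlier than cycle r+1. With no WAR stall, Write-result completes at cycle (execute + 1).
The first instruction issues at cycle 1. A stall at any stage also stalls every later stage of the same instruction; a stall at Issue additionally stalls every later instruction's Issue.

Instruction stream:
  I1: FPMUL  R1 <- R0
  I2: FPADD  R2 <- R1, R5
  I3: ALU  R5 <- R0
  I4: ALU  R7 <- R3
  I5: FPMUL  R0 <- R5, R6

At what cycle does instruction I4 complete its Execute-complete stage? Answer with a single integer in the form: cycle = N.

[1] issue I1 (FPMUL)
[2] I1 read-ops | issue I2 (FPADD)
[3] issue I3 (ALU)
[4] I3 read-ops
[5] I3 finished on ALU
[7] I1 finished on FPMUL
[8] I1→R1
[9] I2 read-ops
[10] I3→R5
[11] issue I4 (ALU)
[12] I2 finished on FPADD | I4 read-ops | issue I5 (FPMUL)
[13] I2→R2 | I4 finished on ALU | I5 read-ops
[14] I4→R7
[18] I5 finished on FPMUL
[19] I5→R0

cycle = 13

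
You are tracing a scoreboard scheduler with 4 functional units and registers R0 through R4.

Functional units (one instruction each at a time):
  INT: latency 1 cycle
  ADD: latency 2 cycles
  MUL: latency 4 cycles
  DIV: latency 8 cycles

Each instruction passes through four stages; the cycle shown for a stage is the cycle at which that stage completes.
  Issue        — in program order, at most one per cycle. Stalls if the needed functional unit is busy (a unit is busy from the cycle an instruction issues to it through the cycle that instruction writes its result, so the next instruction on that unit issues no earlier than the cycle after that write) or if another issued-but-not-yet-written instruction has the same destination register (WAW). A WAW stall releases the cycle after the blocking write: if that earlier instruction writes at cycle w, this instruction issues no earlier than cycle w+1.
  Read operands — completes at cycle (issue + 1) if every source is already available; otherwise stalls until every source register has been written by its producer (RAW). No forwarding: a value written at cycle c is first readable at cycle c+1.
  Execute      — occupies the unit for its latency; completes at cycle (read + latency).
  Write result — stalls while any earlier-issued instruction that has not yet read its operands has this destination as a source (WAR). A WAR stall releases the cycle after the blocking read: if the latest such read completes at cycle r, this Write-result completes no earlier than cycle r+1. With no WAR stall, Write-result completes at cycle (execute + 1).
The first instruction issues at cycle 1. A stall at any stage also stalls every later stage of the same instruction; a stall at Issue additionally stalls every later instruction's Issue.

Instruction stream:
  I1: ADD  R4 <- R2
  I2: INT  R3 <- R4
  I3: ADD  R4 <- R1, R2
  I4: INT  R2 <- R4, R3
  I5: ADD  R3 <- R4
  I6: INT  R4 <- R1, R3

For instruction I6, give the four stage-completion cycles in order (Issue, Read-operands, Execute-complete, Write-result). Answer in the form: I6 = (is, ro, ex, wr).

I6 = (14, 16, 17, 18)

I1  is:1  ro:2  ex:4  wr:5
I2  is:2  ro:6  ex:7  wr:8  — RAW R4: wait I1 write@5
I3  is:6  ro:7  ex:9  wr:10  — struct: ADD busy until I1 writes@5
I4  is:9  ro:11  ex:12  wr:13  — struct: INT busy until I2 writes@8, RAW R4: wait I3 write@10
I5  is:11  ro:12  ex:14  wr:15  — struct: ADD busy until I3 writes@10
I6  is:14  ro:16  ex:17  wr:18  — struct: INT busy until I4 writes@13, RAW R3: wait I5 write@15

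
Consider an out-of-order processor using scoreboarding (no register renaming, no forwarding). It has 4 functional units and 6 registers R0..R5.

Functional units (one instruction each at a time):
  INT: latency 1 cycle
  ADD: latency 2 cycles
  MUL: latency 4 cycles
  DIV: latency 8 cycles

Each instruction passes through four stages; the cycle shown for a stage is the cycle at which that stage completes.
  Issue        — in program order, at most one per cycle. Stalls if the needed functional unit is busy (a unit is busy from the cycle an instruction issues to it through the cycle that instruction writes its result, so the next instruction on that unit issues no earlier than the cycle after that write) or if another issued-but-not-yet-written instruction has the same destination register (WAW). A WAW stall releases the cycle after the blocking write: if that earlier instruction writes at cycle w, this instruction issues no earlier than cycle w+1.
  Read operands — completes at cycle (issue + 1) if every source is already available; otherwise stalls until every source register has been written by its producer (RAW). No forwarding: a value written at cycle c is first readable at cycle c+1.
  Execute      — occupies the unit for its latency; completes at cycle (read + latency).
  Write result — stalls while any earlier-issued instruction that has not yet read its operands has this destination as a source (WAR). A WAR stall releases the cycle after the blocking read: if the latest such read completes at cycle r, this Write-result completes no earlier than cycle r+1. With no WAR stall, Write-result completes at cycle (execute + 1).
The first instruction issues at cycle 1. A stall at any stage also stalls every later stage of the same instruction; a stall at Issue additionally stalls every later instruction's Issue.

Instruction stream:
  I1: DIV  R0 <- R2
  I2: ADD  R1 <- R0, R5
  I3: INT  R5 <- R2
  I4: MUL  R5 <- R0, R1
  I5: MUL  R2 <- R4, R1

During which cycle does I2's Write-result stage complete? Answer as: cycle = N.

[I1] 1/2/10/11
[I2] 2/12/14/15  (RAW R0: wait I1 write@11)
[I3] 3/4/5/13  (WAR R5: wait I2 read@12)
[I4] 14/16/20/21  (WAW R5: wait I3 write@13; RAW R1: wait I2 write@15)
[I5] 22/23/27/28  (struct: MUL busy until I4 writes@21)

cycle = 15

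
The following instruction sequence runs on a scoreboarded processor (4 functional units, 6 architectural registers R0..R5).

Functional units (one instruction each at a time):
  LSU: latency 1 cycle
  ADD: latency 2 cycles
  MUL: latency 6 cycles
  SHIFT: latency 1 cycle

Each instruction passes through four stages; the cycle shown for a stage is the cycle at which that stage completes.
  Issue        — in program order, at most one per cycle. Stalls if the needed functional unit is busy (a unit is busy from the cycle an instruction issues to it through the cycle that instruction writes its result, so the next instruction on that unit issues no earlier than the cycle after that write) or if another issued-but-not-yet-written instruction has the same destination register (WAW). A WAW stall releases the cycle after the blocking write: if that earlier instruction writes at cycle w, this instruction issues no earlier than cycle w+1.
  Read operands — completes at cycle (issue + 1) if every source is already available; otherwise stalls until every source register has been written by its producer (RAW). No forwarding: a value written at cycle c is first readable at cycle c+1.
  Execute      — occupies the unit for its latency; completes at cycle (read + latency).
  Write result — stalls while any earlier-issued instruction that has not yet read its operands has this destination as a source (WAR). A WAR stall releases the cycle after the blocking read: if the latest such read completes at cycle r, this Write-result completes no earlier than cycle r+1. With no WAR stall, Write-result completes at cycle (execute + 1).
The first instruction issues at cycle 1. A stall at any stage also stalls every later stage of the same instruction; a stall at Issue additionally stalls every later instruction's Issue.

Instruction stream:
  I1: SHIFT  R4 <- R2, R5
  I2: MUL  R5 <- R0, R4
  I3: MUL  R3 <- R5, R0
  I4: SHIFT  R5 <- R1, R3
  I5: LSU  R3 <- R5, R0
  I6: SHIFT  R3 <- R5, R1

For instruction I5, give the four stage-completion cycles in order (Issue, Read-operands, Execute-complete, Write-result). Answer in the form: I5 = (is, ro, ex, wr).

t=1  I1 dispatched to SHIFT
t=2  I1 operands ready · I2 dispatched to MUL
t=3  I1 complete
t=4  R4←I1
t=5  I2 operands ready
t=11  I2 complete
t=12  R5←I2
t=13  I3 dispatched to MUL
t=14  I3 operands ready · I4 dispatched to SHIFT
t=20  I3 complete
t=21  R3←I3
t=22  I4 operands ready · I5 dispatched to LSU
t=23  I4 complete
t=24  R5←I4
t=25  I5 operands ready
t=26  I5 complete
t=27  R3←I5
t=28  I6 dispatched to SHIFT
t=29  I6 operands ready
t=30  I6 complete
t=31  R3←I6

I5 = (22, 25, 26, 27)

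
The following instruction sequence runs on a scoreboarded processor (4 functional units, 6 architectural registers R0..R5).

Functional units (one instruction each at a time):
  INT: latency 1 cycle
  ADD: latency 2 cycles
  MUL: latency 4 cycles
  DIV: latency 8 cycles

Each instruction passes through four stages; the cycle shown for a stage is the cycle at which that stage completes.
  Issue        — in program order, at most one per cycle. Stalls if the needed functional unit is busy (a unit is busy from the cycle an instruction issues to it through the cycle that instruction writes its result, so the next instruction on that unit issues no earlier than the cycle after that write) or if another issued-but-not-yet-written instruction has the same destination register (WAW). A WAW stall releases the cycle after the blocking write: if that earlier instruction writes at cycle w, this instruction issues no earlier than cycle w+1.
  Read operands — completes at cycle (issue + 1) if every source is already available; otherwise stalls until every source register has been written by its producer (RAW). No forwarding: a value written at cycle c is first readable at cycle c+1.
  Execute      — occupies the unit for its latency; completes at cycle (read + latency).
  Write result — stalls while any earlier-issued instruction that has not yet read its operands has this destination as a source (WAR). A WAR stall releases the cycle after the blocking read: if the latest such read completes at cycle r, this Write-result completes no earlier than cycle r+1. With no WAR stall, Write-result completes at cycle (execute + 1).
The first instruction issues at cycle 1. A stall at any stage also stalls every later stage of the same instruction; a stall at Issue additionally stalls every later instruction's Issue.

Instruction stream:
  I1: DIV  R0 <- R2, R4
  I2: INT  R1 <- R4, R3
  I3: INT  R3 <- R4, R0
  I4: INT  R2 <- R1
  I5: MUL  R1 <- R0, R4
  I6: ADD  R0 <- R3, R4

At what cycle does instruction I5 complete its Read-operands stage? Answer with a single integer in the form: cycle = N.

c1: I1→DIV
c2: I1 RO · I2→INT
c3: I2 RO
c4: I2 EX
c5: I2 WR R1
c6: I3→INT
c10: I1 EX
c11: I1 WR R0
c12: I3 RO
c13: I3 EX
c14: I3 WR R3
c15: I4→INT
c16: I4 RO · I5→MUL
c17: I4 EX · I5 RO · I6→ADD
c18: I4 WR R2 · I6 RO
c20: I6 EX
c21: I5 EX · I6 WR R0
c22: I5 WR R1

cycle = 17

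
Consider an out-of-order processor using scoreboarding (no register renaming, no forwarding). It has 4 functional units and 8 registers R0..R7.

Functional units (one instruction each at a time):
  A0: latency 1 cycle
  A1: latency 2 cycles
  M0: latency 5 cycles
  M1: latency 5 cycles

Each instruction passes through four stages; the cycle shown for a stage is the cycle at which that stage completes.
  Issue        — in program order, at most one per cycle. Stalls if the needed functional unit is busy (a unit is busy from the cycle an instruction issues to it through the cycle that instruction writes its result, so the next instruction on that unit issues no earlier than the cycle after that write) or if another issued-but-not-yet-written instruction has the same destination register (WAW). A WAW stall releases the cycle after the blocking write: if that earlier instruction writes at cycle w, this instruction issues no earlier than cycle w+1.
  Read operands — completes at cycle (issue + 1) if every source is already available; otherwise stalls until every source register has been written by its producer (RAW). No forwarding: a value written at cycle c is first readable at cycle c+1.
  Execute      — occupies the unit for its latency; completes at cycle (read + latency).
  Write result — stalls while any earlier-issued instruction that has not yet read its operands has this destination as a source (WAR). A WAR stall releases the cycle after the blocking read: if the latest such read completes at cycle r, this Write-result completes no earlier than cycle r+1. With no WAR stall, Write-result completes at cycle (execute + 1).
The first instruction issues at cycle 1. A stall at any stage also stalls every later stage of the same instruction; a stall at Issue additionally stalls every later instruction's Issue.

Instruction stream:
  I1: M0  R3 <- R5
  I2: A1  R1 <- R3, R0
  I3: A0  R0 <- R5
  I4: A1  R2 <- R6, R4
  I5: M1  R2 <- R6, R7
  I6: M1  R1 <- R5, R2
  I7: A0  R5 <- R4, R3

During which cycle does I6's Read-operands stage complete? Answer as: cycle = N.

cycle 1: I1 issues→M0
cycle 2: I1 reads · I2 issues→A1
cycle 3: I3 issues→A0
cycle 4: I3 reads
cycle 5: I3 exec-done
cycle 7: I1 exec-done
cycle 8: I1 writes R3
cycle 9: I2 reads
cycle 10: I3 writes R0
cycle 11: I2 exec-done
cycle 12: I2 writes R1
cycle 13: I4 issues→A1
cycle 14: I4 reads
cycle 16: I4 exec-done
cycle 17: I4 writes R2
cycle 18: I5 issues→M1
cycle 19: I5 reads
cycle 24: I5 exec-done
cycle 25: I5 writes R2
cycle 26: I6 issues→M1
cycle 27: I6 reads · I7 issues→A0
cycle 28: I7 reads
cycle 29: I7 exec-done
cycle 30: I7 writes R5
cycle 32: I6 exec-done
cycle 33: I6 writes R1

cycle = 27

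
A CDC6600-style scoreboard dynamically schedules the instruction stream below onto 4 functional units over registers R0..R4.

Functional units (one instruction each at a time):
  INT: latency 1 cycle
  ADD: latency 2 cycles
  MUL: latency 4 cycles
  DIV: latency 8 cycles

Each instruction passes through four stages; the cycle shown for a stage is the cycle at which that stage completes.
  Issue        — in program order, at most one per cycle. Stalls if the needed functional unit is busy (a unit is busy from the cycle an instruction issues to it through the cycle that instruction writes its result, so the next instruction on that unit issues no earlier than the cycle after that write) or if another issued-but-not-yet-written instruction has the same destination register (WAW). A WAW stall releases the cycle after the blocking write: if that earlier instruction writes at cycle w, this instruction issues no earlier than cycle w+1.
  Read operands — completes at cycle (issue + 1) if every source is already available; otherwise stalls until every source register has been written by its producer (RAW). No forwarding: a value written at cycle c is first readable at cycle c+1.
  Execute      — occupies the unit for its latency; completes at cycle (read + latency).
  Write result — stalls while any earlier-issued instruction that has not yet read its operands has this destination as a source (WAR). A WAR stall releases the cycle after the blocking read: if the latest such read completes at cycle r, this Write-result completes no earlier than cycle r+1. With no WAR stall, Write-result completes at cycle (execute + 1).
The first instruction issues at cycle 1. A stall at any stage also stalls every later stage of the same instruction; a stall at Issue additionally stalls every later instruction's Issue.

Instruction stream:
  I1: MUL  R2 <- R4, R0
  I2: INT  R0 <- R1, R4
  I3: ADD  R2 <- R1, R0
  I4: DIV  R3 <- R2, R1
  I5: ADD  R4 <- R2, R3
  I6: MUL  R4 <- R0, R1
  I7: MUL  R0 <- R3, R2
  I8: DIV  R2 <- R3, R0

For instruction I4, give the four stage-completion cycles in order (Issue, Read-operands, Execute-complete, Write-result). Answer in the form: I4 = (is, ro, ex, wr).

I1 -> (1, 2, 6, 7)
I2 -> (2, 3, 4, 5)
I3 -> (8, 9, 11, 12)  // WAW R2: wait I1 write@7
I4 -> (9, 13, 21, 22)  // RAW R2: wait I3 write@12
I5 -> (13, 23, 25, 26)  // struct: ADD busy until I3 writes@12, RAW R3: wait I4 write@22
I6 -> (27, 28, 32, 33)  // WAW R4: wait I5 write@26
I7 -> (34, 35, 39, 40)  // struct: MUL busy until I6 writes@33
I8 -> (35, 41, 49, 50)  // RAW R0: wait I7 write@40

I4 = (9, 13, 21, 22)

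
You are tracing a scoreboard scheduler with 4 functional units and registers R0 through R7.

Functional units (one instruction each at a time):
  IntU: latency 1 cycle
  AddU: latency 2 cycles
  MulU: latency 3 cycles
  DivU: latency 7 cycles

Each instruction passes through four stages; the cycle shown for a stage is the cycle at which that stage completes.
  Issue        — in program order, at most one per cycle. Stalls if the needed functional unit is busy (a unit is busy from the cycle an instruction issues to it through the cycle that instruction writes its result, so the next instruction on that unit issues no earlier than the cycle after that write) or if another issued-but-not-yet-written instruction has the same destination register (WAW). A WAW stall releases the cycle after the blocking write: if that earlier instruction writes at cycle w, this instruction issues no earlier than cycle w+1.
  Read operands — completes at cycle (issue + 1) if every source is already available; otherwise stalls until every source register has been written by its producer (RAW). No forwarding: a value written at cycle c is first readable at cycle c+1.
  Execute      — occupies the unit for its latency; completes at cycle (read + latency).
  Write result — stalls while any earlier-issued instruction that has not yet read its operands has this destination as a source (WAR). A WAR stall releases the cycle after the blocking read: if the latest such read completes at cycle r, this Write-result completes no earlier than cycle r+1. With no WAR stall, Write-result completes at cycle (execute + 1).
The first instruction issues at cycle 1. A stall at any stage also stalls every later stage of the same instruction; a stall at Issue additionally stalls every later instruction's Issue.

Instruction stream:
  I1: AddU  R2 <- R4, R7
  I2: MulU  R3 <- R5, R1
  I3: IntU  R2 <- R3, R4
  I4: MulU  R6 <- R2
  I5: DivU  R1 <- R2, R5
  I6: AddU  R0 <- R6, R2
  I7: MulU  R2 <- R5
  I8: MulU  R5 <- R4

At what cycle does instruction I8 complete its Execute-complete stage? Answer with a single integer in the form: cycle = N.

cycle = 26

c1: I1 issues→AddU
c2: I1 reads | I2 issues→MulU
c3: I2 reads
c4: I1 exec-done
c5: I1 writes R2
c6: I2 exec-done | I3 issues→IntU
c7: I2 writes R3
c8: I3 reads | I4 issues→MulU
c9: I3 exec-done | I5 issues→DivU
c10: I3 writes R2 | I6 issues→AddU
c11: I4 reads | I5 reads
c14: I4 exec-done
c15: I4 writes R6
c16: I6 reads | I7 issues→MulU
c17: I7 reads
c18: I5 exec-done | I6 exec-done
c19: I5 writes R1 | I6 writes R0
c20: I7 exec-done
c21: I7 writes R2
c22: I8 issues→MulU
c23: I8 reads
c26: I8 exec-done
c27: I8 writes R5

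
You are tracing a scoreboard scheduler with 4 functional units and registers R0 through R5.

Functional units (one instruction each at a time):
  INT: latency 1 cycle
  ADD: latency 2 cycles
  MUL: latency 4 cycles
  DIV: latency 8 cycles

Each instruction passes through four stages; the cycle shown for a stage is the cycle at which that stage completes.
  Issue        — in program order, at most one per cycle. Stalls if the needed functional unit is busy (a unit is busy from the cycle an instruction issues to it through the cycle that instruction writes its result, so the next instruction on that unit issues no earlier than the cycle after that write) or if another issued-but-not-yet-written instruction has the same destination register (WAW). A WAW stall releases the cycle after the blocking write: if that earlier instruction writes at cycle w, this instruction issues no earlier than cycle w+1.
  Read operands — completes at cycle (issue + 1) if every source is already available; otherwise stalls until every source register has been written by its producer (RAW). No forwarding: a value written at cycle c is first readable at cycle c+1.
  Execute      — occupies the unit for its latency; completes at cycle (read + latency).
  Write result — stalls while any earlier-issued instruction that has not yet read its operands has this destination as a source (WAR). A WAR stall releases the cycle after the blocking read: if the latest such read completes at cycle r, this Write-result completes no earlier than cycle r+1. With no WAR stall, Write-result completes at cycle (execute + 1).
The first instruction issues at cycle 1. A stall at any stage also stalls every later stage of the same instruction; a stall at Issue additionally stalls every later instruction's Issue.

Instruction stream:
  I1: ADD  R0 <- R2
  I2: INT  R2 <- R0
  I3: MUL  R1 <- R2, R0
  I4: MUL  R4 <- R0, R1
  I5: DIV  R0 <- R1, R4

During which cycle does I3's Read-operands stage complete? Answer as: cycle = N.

[I1] 1/2/4/5
[I2] 2/6/7/8  (RAW R0: wait I1 write@5)
[I3] 3/9/13/14  (RAW R2: wait I2 write@8)
[I4] 15/16/20/21  (struct: MUL busy until I3 writes@14)
[I5] 16/22/30/31  (RAW R4: wait I4 write@21)

cycle = 9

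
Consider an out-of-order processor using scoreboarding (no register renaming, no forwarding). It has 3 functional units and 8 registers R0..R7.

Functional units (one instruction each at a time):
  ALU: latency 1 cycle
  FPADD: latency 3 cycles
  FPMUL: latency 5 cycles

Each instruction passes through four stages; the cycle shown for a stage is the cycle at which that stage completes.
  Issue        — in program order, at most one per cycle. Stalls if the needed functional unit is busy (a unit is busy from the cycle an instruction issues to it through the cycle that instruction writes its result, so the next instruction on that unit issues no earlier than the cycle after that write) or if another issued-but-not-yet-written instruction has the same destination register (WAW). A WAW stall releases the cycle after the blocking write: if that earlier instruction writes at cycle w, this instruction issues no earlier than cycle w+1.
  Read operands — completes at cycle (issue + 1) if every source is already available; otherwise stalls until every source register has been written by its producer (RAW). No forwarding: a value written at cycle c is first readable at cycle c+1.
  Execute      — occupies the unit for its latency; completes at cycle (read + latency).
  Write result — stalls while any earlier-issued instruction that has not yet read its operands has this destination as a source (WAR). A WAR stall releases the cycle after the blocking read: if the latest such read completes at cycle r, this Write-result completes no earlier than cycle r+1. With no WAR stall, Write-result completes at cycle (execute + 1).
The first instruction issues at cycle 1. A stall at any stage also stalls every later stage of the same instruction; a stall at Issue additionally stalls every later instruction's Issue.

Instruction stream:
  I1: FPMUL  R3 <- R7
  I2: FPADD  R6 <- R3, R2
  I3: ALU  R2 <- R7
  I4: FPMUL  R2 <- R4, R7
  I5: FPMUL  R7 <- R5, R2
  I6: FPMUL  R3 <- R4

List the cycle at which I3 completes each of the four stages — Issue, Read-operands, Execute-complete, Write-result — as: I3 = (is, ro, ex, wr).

I3 = (3, 4, 5, 10)

[1] I1→FPMUL
[2] I1 RO | I2→FPADD
[3] I3→ALU
[4] I3 RO
[5] I3 EX
[7] I1 EX
[8] I1 WR R3
[9] I2 RO
[10] I3 WR R2
[11] I4→FPMUL
[12] I2 EX | I4 RO
[13] I2 WR R6
[17] I4 EX
[18] I4 WR R2
[19] I5→FPMUL
[20] I5 RO
[25] I5 EX
[26] I5 WR R7
[27] I6→FPMUL
[28] I6 RO
[33] I6 EX
[34] I6 WR R3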